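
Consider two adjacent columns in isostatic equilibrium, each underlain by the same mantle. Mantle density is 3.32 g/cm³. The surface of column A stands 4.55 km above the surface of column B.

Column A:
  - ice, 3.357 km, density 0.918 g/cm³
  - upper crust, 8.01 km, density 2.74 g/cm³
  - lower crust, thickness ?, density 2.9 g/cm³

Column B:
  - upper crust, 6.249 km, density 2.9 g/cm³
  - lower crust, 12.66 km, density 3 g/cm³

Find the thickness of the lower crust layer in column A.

21.6 km

Take the compensation level at the base of the deeper column (depth z_c below the surface of column A) and equate Σ ρ_i t_i down to z_c; mantle fills any gap and the z_c terms cancel.
Column A: 3.357×0.918 + 8.01×2.74 + x×2.9 + (z_c − 11.367 − x)×3.32
Column B: 4.55×0 + 6.249×2.9 + 12.66×3 + (z_c − 4.55 − 18.909)×3.32
The z_c×3.32 term appears on both sides and cancels. Collect the known terms of each column as K = Σ(ρt)_known − 3.32 × (depth of known layers): K_A = 25.029126 − 3.32×11.367 = −12.709314; K_B = 56.1021 − 3.32×(4.55 + 18.909) = −21.78178.
Balance: K_A − x×(3.32 − 2.9) = K_B, so x = (K_A − K_B)/(3.32 − 2.9) = 9.07247/0.42 = 21.6 km.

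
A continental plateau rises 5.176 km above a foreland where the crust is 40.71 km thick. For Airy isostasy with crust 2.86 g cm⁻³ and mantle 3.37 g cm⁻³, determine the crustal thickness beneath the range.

Root depth r = h ρ_c / (ρ_m − ρ_c) = 5.176 km × 2.86 / 0.51 = 29.03 km.
Total thickness = T + h + r = 40.71 km + 5.176 km + 29.03 km = 74.9 km.

74.9 km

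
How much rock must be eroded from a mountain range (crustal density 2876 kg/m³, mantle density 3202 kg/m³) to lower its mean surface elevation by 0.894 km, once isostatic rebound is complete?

8.78 km

Net drop Δ = e − u = e − e ρ_c/ρ_m = e (ρ_m − ρ_c)/ρ_m.
e = Δ ρ_m/(ρ_m − ρ_c) = 0.894 km × 3202/326 = 8.78 km.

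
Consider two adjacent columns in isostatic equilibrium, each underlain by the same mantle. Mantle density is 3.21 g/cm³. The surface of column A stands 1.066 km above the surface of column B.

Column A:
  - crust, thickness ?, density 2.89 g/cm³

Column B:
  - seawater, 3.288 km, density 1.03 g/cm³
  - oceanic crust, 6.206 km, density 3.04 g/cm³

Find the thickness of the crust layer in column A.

Take the compensation level at the base of the deeper column (depth z_c below the surface of column A) and equate Σ ρ_i t_i down to z_c; mantle fills any gap and the z_c terms cancel.
Column A: x×2.89 + (z_c − 0 − x)×3.21
Column B: 1.066×0 + 3.288×1.03 + 6.206×3.04 + (z_c − 1.066 − 9.494)×3.21
The z_c×3.21 term appears on both sides and cancels. Collect the known terms of each column as K = Σ(ρt)_known − 3.21 × (depth of known layers): K_A = 0 − 3.21×0 = 0; K_B = 22.25288 − 3.21×(1.066 + 9.494) = −11.64472.
Balance: K_A − x×(3.21 − 2.89) = K_B, so x = (K_A − K_B)/(3.21 − 2.89) = 11.6447/0.32 = 36.4 km.

36.4 km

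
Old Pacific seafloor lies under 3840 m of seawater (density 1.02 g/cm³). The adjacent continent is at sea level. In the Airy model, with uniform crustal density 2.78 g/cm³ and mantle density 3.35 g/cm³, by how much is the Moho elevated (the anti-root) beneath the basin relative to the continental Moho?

Equating mass per unit area of the two columns: replacing crust with seawater at the top is compensated by replacing crust with mantle at the base: d (ρ_c − ρ_w) = a (ρ_m − ρ_c).
a = d (ρ_c − ρ_w)/(ρ_m − ρ_c) = 3840 m × 1.76/0.57 = 11900 m.

11900 m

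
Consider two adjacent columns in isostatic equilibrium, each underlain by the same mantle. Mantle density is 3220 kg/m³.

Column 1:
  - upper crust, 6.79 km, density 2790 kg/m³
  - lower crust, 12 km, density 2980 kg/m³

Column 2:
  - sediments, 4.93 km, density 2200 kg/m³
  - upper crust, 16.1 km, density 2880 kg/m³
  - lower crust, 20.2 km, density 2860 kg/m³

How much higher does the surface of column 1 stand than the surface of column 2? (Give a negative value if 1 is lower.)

−3.72 km

For any compensation level in the mantle, the mantle terms cancel and isostasy reduces to e = (Σt_1 − Σt_2) − (Σ(ρt)_1 − Σ(ρt)_2) / ρ_m.
Σt_1 = 18.79 km; Σt_2 = 41.23 km; Σ(ρt)_1 = 54704.1; Σ(ρt)_2 = 114986 (in km·kg/m³).
e = (18.79 − 41.23) − (54704.1 − 114986) / 3220 = −3.72 km.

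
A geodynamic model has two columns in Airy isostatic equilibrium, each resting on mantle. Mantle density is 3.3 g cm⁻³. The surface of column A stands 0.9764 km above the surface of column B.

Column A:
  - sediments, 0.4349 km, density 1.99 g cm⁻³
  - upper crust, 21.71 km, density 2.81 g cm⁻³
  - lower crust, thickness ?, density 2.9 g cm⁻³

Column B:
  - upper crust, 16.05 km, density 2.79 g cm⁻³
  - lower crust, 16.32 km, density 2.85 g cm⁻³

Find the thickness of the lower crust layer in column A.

Take the compensation level at the base of the deeper column (depth z_c below the surface of column A) and equate Σ ρ_i t_i down to z_c; mantle fills any gap and the z_c terms cancel.
Column A: 0.4349×1.99 + 21.71×2.81 + x×2.9 + (z_c − 22.1449 − x)×3.3
Column B: 0.9764×0 + 16.05×2.79 + 16.32×2.85 + (z_c − 0.9764 − 32.37)×3.3
The z_c×3.3 term appears on both sides and cancels. Collect the known terms of each column as K = Σ(ρt)_known − 3.3 × (depth of known layers): K_A = 61.870551 − 3.3×22.1449 = −11.207619; K_B = 91.2915 − 3.3×(0.9764 + 32.37) = −18.75162.
Balance: K_A − x×(3.3 − 2.9) = K_B, so x = (K_A − K_B)/(3.3 − 2.9) = 7.544/0.4 = 18.9 km.

18.9 km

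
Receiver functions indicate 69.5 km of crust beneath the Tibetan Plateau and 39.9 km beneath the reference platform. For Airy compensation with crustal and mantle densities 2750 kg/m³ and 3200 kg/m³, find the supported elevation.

Excess crust Δ = 69.5 km − 39.9 km = 29.6 km, split between elevation h and root r with h + r = Δ.
Airy balance ρ_c h = (ρ_m − ρ_c) r gives r = h ρ_c/(ρ_m − ρ_c), so h (1 + ρ_c/(ρ_m − ρ_c)) = Δ, i.e. h = Δ (ρ_m − ρ_c)/ρ_m.
h = 29.6 km × 450/3200 = 4.16 km.

4.16 km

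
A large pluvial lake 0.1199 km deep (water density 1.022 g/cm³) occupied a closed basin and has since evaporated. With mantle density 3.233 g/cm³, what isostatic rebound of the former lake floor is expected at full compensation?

u = d ρ_w/ρ_m = 0.1199 km × 1.022/3.233 = 0.0379 km.

0.0379 km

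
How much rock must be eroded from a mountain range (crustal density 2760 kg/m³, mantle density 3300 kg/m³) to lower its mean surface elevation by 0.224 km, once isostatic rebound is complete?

1.37 km

Net drop Δ = e − u = e − e ρ_c/ρ_m = e (ρ_m − ρ_c)/ρ_m.
e = Δ ρ_m/(ρ_m − ρ_c) = 0.224 km × 3300/540 = 1.37 km.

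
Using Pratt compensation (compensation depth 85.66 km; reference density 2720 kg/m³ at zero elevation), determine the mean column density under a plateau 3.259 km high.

Pratt balance: ρ_ref D = ρ (D + h).
ρ = ρ_ref D/(D + h) = 2720 × 85.66 km/(85.66 km + 3.259 km) = 2620 kg/m³.

2620 kg/m³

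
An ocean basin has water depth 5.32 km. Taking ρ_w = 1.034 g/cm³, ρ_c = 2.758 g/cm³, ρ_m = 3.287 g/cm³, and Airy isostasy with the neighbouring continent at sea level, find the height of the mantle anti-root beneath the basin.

Balancing pressure at the compensation depth: replacing crust with seawater at the top is compensated by replacing crust with mantle at the base: d (ρ_c − ρ_w) = a (ρ_m − ρ_c).
a = d (ρ_c − ρ_w)/(ρ_m − ρ_c) = 5.32 km × 1.724/0.529 = 17.3 km.

17.3 km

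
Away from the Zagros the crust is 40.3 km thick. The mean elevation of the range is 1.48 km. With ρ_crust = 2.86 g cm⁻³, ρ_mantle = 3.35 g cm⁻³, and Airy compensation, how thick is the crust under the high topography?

Root depth r = h ρ_c / (ρ_m − ρ_c) = 1.48 km × 2.86 / 0.49 = 8.638 km.
Total thickness = T + h + r = 40.3 km + 1.48 km + 8.638 km = 50.4 km.

50.4 km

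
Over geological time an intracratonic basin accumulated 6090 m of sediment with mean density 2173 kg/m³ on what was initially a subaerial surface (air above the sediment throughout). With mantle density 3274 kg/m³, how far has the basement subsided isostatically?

4040 m

Subaerial load: s = t ρ_sed / ρ_m = 6090 m × 2173/3274 = 4040 m.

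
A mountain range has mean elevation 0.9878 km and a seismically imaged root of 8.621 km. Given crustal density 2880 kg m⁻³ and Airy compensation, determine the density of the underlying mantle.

Airy balance: ρ_c h = (ρ_m − ρ_c) r → ρ_m = ρ_c (1 + h/r).
ρ_m = 2880 × (1 + 0.9878 km/8.621 km) = 3210 kg m⁻³.

3210 kg m⁻³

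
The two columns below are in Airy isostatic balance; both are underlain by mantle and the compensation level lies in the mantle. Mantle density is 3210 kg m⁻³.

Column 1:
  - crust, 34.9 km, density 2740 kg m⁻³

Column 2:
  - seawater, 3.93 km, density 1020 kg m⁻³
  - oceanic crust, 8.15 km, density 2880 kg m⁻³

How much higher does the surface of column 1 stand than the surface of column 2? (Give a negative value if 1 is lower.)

1.59 km

For any compensation level in the mantle, the mantle terms cancel and isostasy reduces to e = (Σt_1 − Σt_2) − (Σ(ρt)_1 − Σ(ρt)_2) / ρ_m.
Σt_1 = 34.9 km; Σt_2 = 12.08 km; Σ(ρt)_1 = 95626; Σ(ρt)_2 = 27480.6 (in km·kg m⁻³).
e = (34.9 − 12.08) − (95626 − 27480.6) / 3210 = 1.59 km.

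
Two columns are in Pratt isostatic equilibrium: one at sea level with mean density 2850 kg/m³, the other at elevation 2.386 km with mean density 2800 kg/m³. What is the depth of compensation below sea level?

134 km

ρ_ref D = ρ (D + h) → D (ρ_ref − ρ) = ρ h.
D = ρ h/(ρ_ref − ρ) = 2800 × 2.386 km/(2850 − 2800) = 134 km.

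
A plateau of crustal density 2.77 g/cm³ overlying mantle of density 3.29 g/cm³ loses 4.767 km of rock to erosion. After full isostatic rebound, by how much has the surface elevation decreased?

0.753 km

Rebound u = e ρ_c/ρ_m = 4.767 km × 2.77/3.29 = 4.014 km.
Net surface drop = e − u = 4.767 km − 4.014 km = e (ρ_m − ρ_c)/ρ_m = 0.753 km.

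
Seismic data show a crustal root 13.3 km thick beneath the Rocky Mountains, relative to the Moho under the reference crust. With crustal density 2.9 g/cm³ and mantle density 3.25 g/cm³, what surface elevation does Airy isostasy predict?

Balancing pressure at the compensation depth: ρ_c h = (ρ_m − ρ_c) r.
h = r (ρ_m − ρ_c) / ρ_c = 13.3 km × (3.25 − 2.9) / 2.9 = 1.61 km.

1.61 km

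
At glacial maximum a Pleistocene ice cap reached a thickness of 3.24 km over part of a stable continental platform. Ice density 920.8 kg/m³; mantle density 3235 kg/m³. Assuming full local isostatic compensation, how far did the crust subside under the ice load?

Isostatic balance requires: the ice load ρ_ice t is balanced by mantle displaced below, ρ_m s.
s = t ρ_ice / ρ_m = 3.24 km × 920.8/3235 = 0.922 km.

0.922 km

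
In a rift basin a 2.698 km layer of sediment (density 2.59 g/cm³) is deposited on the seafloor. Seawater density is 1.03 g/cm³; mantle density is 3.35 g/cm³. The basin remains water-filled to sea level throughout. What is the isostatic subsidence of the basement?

Submarine loading: the sediment displaces seawater, and the subsidence is in turn flooded, so s (ρ_m − ρ_w) = t (ρ_sed − ρ_w).
s = 2.698 km × (2.59 − 1.03) / (3.35 − 1.03) = 1.81 km.

1.81 km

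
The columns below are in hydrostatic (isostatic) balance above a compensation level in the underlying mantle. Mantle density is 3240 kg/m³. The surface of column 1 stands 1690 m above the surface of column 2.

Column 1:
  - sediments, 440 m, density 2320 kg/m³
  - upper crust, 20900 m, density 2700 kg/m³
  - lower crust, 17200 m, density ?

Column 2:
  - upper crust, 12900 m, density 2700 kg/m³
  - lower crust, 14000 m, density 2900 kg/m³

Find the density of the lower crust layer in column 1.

Take the compensation level at the base of the deeper column (depth z_c below the surface of column 1) and equate Σ ρ_i t_i down to z_c; mantle fills any gap and the z_c terms cancel.
Column 1: 440×2320 + 20900×2700 + 17200×ρ + (z_c − 38540)×3240
Column 2: 1690×0 + 12900×2700 + 14000×2900 + (z_c − 1690 − 26900)×3240
The z_c×3240 term appears on both sides and cancels. Collect the known terms of each column as K = Σ(ρt)_known − 3240 × (depth of known layers): K_1 = 57450800 − 3240×38540 = −67418800; K_2 = 75430000 − 3240×(1690 + 26900) = −17201600.
Balance: K_1 + 17200×ρ = K_2, so ρ = (K_2 − K_1)/17200 = 50217200/17200 = 2920 kg/m³.

2920 kg/m³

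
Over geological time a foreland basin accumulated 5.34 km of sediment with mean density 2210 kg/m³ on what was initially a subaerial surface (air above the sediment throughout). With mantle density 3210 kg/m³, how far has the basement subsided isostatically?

Subaerial load: s = t ρ_sed / ρ_m = 5.34 km × 2210/3210 = 3.68 km.

3.68 km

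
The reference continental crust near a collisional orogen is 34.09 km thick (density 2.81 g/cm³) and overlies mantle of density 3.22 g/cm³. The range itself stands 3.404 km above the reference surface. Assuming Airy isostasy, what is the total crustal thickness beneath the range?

60.8 km

Root depth r = h ρ_c / (ρ_m − ρ_c) = 3.404 km × 2.81 / 0.41 = 23.33 km.
Total thickness = T + h + r = 34.09 km + 3.404 km + 23.33 km = 60.8 km.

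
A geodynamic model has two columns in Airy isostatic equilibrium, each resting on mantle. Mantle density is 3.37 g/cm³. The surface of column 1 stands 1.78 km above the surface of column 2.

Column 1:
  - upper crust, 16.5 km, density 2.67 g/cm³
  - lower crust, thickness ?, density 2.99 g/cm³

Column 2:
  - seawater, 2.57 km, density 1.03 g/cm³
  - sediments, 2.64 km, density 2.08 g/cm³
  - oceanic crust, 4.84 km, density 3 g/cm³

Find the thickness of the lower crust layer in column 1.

Take the compensation level at the base of the deeper column (depth z_c below the surface of column 1) and equate Σ ρ_i t_i down to z_c; mantle fills any gap and the z_c terms cancel.
Column 1: 16.5×2.67 + x×2.99 + (z_c − 16.5 − x)×3.37
Column 2: 1.78×0 + 2.57×1.03 + 2.64×2.08 + 4.84×3 + (z_c − 1.78 − 10.05)×3.37
The z_c×3.37 term appears on both sides and cancels. Collect the known terms of each column as K = Σ(ρt)_known − 3.37 × (depth of known layers): K_1 = 44.055 − 3.37×16.5 = −11.55; K_2 = 22.6583 − 3.37×(1.78 + 10.05) = −17.2088.
Balance: K_1 − x×(3.37 − 2.99) = K_2, so x = (K_1 − K_2)/(3.37 − 2.99) = 5.6588/0.38 = 14.9 km.

14.9 km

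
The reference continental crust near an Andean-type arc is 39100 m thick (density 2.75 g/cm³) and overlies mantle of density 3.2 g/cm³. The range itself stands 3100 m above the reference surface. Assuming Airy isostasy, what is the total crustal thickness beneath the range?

Root depth r = h ρ_c / (ρ_m − ρ_c) = 3100 m × 2.75 / 0.45 = 18940 m.
Total thickness = T + h + r = 39100 m + 3100 m + 18940 m = 61100 m.

61100 m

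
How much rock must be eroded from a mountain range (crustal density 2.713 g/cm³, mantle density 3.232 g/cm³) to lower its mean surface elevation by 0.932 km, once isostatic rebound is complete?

5.8 km

Net drop Δ = e − u = e − e ρ_c/ρ_m = e (ρ_m − ρ_c)/ρ_m.
e = Δ ρ_m/(ρ_m − ρ_c) = 0.932 km × 3.232/0.519 = 5.8 km.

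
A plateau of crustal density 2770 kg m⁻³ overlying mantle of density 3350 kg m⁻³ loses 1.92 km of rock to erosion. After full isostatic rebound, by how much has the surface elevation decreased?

Rebound u = e ρ_c/ρ_m = 1.92 km × 2770/3350 = 1.588 km.
Net surface drop = e − u = 1.92 km − 1.588 km = e (ρ_m − ρ_c)/ρ_m = 0.332 km.

0.332 km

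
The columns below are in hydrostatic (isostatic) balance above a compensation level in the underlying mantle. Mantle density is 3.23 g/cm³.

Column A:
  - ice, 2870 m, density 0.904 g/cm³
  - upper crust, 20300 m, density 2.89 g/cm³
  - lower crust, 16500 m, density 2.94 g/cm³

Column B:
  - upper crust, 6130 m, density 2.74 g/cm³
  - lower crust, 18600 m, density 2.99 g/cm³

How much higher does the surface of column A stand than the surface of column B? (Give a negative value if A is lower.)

For any compensation level in the mantle, the mantle terms cancel and isostasy reduces to e = (Σt_A − Σt_B) − (Σ(ρt)_A − Σ(ρt)_B) / ρ_m.
Σt_A = 39670 m; Σt_B = 24730 m; Σ(ρt)_A = 109771.48; Σ(ρt)_B = 72410.2 (in m·g/cm³).
e = (39670 − 24730) − (109771.48 − 72410.2) / 3.23 = 3370 m.

3370 m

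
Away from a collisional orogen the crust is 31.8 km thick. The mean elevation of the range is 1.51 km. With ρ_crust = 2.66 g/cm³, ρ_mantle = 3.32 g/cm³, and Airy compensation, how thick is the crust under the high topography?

Root depth r = h ρ_c / (ρ_m − ρ_c) = 1.51 km × 2.66 / 0.66 = 6.086 km.
Total thickness = T + h + r = 31.8 km + 1.51 km + 6.086 km = 39.4 km.

39.4 km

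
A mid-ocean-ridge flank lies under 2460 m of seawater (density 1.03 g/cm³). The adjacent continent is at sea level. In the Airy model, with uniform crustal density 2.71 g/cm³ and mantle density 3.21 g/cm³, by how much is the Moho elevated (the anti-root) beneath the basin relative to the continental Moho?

Equating mass per unit area of the two columns: replacing crust with seawater at the top is compensated by replacing crust with mantle at the base: d (ρ_c − ρ_w) = a (ρ_m − ρ_c).
a = d (ρ_c − ρ_w)/(ρ_m − ρ_c) = 2460 m × 1.68/0.5 = 8270 m.

8270 m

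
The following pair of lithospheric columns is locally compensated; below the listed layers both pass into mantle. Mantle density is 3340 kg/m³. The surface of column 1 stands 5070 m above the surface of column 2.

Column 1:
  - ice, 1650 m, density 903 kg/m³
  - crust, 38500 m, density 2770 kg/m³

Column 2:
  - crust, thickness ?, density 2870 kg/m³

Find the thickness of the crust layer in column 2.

19200 m

Take the compensation level at the base of the deeper column (depth z_c below the surface of column 1) and equate Σ ρ_i t_i down to z_c; mantle fills any gap and the z_c terms cancel.
Column 1: 1650×903 + 38500×2770 + (z_c − 40150)×3340
Column 2: 5070×0 + x×2870 + (z_c − 5070 − 0 − x)×3340
The z_c×3340 term appears on both sides and cancels. Collect the known terms of each column as K = Σ(ρt)_known − 3340 × (depth of known layers): K_1 = 108134950 − 3340×40150 = −25966050; K_2 = 0 − 3340×(5070 + 0) = −16933800.
Balance: K_1 = K_2 − x×(3340 − 2870), so x = (K_2 − K_1)/(3340 − 2870) = 9032250/470 = 19200 m.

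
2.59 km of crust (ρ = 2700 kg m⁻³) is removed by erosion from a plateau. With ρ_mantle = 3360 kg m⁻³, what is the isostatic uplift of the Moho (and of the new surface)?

2.08 km

Unloading: uplift u = e ρ_c/ρ_m = 2.59 km × 2700/3360 = 2.08 km.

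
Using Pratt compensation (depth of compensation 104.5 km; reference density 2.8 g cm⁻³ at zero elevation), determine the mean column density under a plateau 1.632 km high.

Pratt balance: ρ_ref D = ρ (D + h).
ρ = ρ_ref D/(D + h) = 2.8 × 104.5 km/(104.5 km + 1.632 km) = 2.76 g cm⁻³.

2.76 g cm⁻³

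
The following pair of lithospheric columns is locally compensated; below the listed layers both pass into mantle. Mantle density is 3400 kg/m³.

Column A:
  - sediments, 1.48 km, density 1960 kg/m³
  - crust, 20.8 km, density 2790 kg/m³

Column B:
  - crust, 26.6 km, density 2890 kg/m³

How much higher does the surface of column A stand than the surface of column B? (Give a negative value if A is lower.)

0.369 km

For any compensation level in the mantle, the mantle terms cancel and isostasy reduces to e = (Σt_A − Σt_B) − (Σ(ρt)_A − Σ(ρt)_B) / ρ_m.
Σt_A = 22.28 km; Σt_B = 26.6 km; Σ(ρt)_A = 60932.8; Σ(ρt)_B = 76874 (in km·kg/m³).
e = (22.28 − 26.6) − (60932.8 − 76874) / 3400 = 0.369 km.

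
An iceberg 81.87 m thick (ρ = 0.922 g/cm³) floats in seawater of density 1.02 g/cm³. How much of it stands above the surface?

7.87 m

Floating equilibrium: submerged depth d = t ρ_obj/ρ_fluid = 81.87 m × 0.922/1.02 = 74 m.
Freeboard = t − d = 81.87 m − 74 m = 7.87 m.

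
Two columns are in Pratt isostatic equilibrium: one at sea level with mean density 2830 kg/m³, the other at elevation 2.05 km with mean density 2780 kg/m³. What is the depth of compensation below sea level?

ρ_ref D = ρ (D + h) → D (ρ_ref − ρ) = ρ h.
D = ρ h/(ρ_ref − ρ) = 2780 × 2.05 km/(2830 − 2780) = 114 km.

114 km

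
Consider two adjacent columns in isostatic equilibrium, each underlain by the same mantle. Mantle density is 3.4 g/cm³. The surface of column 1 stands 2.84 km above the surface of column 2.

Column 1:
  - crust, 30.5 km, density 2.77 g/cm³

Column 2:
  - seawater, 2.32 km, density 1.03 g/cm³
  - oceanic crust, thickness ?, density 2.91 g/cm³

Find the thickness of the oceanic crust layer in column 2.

Take the compensation level at the base of the deeper column (depth z_c below the surface of column 1) and equate Σ ρ_i t_i down to z_c; mantle fills any gap and the z_c terms cancel.
Column 1: 30.5×2.77 + (z_c − 30.5)×3.4
Column 2: 2.84×0 + 2.32×1.03 + x×2.91 + (z_c − 2.84 − 2.32 − x)×3.4
The z_c×3.4 term appears on both sides and cancels. Collect the known terms of each column as K = Σ(ρt)_known − 3.4 × (depth of known layers): K_1 = 84.485 − 3.4×30.5 = −19.215; K_2 = 2.3896 − 3.4×(2.84 + 2.32) = −15.1544.
Balance: K_1 = K_2 − x×(3.4 − 2.91), so x = (K_2 − K_1)/(3.4 − 2.91) = 4.0606/0.49 = 8.29 km.

8.29 km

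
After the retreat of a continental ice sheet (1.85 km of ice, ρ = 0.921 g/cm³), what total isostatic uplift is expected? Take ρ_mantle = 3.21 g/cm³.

Removing the load lets mantle flow back in; uplift u satisfies ρ_ice t = ρ_m u.
u = t ρ_ice/ρ_m = 1.85 km × 0.921/3.21 = 0.531 km.

0.531 km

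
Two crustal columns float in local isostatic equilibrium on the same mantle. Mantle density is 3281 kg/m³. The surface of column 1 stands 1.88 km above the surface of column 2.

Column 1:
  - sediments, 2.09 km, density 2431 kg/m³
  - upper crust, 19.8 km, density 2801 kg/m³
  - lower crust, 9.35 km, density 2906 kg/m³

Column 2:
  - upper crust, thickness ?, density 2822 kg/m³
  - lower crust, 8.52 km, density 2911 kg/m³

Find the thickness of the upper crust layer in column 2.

11.9 km

Take the compensation level at the base of the deeper column (depth z_c below the surface of column 1) and equate Σ ρ_i t_i down to z_c; mantle fills any gap and the z_c terms cancel.
Column 1: 2.09×2431 + 19.8×2801 + 9.35×2906 + (z_c − 31.24)×3281
Column 2: 1.88×0 + x×2822 + 8.52×2911 + (z_c − 1.88 − 8.52 − x)×3281
The z_c×3281 term appears on both sides and cancels. Collect the known terms of each column as K = Σ(ρt)_known − 3281 × (depth of known layers): K_1 = 87711.69 − 3281×31.24 = −14786.75; K_2 = 24801.72 − 3281×(1.88 + 8.52) = −9320.68.
Balance: K_1 = K_2 − x×(3281 − 2822), so x = (K_2 − K_1)/(3281 − 2822) = 5466.07/459 = 11.9 km.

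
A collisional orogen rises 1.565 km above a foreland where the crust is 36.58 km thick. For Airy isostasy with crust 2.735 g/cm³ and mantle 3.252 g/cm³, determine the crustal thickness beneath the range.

Root depth r = h ρ_c / (ρ_m − ρ_c) = 1.565 km × 2.735 / 0.517 = 8.279 km.
Total thickness = T + h + r = 36.58 km + 1.565 km + 8.279 km = 46.4 km.

46.4 km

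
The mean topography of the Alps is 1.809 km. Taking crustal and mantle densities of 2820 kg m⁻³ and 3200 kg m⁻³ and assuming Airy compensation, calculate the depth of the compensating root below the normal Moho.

In Airy isostatic equilibrium: the weight of the topography is balanced by the buoyancy of the root, ρ_c h = (ρ_m − ρ_c) r.
r = h · ρ_c / (ρ_m − ρ_c) = 1.809 km × 2820 / (3200 − 2820) = 13.4 km.

13.4 km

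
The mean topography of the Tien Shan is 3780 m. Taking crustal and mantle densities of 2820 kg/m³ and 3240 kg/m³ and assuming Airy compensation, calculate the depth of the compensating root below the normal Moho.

By Archimedes' principle applied to the lithosphere: the weight of the topography is balanced by the buoyancy of the root, ρ_c h = (ρ_m − ρ_c) r.
r = h · ρ_c / (ρ_m − ρ_c) = 3780 m × 2820 / (3240 − 2820) = 25400 m.

25400 m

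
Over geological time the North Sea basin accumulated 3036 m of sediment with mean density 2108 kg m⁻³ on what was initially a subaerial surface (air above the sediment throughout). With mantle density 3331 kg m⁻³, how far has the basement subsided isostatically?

Subaerial load: s = t ρ_sed / ρ_m = 3036 m × 2108/3331 = 1920 m.

1920 m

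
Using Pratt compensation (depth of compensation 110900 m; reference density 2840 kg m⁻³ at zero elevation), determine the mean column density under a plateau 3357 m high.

Pratt balance: ρ_ref D = ρ (D + h).
ρ = ρ_ref D/(D + h) = 2840 × 110900 m/(110900 m + 3357 m) = 2760 kg m⁻³.

2760 kg m⁻³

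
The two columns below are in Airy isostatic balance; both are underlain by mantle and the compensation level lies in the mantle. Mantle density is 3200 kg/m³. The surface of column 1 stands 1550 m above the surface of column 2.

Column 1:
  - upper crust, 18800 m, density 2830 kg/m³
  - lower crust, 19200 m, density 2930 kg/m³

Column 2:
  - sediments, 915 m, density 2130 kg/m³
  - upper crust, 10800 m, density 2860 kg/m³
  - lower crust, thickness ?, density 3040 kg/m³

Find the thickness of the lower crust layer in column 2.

15800 m

Take the compensation level at the base of the deeper column (depth z_c below the surface of column 1) and equate Σ ρ_i t_i down to z_c; mantle fills any gap and the z_c terms cancel.
Column 1: 18800×2830 + 19200×2930 + (z_c − 38000)×3200
Column 2: 1550×0 + 915×2130 + 10800×2860 + x×3040 + (z_c − 1550 − 11715 − x)×3200
The z_c×3200 term appears on both sides and cancels. Collect the known terms of each column as K = Σ(ρt)_known − 3200 × (depth of known layers): K_1 = 109460000 − 3200×38000 = −12140000; K_2 = 32836950 − 3200×(1550 + 11715) = −9611050.
Balance: K_1 = K_2 − x×(3200 − 3040), so x = (K_2 − K_1)/(3200 − 3040) = 2528950/160 = 15800 m.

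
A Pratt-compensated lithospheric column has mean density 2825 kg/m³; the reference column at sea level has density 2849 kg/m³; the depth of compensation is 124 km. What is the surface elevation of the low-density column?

1.05 km

ρ_ref D = ρ (D + h) → h = D (ρ_ref − ρ)/ρ.
h = 124 km × (2849 − 2825)/2825 = 1.05 km.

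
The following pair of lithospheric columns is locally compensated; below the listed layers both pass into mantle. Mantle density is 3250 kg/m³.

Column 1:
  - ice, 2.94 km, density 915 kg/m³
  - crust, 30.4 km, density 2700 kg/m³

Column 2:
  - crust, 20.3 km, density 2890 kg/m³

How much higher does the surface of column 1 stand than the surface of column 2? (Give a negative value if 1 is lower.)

5.01 km

For any compensation level in the mantle, the mantle terms cancel and isostasy reduces to e = (Σt_1 − Σt_2) − (Σ(ρt)_1 − Σ(ρt)_2) / ρ_m.
Σt_1 = 33.34 km; Σt_2 = 20.3 km; Σ(ρt)_1 = 84770.1; Σ(ρt)_2 = 58667 (in km·kg/m³).
e = (33.34 − 20.3) − (84770.1 − 58667) / 3250 = 5.01 km.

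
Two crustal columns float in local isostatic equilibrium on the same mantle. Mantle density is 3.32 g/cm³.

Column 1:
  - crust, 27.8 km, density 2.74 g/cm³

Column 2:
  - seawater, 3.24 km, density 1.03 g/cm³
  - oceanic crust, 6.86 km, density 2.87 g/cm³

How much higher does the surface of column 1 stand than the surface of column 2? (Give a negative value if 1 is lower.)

1.69 km

For any compensation level in the mantle, the mantle terms cancel and isostasy reduces to e = (Σt_1 − Σt_2) − (Σ(ρt)_1 − Σ(ρt)_2) / ρ_m.
Σt_1 = 27.8 km; Σt_2 = 10.1 km; Σ(ρt)_1 = 76.172; Σ(ρt)_2 = 23.0254 (in km·g/cm³).
e = (27.8 − 10.1) − (76.172 − 23.0254) / 3.32 = 1.69 km.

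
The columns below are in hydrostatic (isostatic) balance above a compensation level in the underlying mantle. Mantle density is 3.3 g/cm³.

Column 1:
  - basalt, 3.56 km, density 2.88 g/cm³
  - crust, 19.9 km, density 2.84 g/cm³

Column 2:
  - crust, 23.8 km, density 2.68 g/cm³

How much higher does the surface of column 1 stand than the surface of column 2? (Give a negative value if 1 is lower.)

−1.24 km

For any compensation level in the mantle, the mantle terms cancel and isostasy reduces to e = (Σt_1 − Σt_2) − (Σ(ρt)_1 − Σ(ρt)_2) / ρ_m.
Σt_1 = 23.46 km; Σt_2 = 23.8 km; Σ(ρt)_1 = 66.7688; Σ(ρt)_2 = 63.784 (in km·g/cm³).
e = (23.46 − 23.8) − (66.7688 − 63.784) / 3.3 = −1.24 km.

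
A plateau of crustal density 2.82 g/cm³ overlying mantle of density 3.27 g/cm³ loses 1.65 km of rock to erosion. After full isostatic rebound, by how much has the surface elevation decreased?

Rebound u = e ρ_c/ρ_m = 1.65 km × 2.82/3.27 = 1.423 km.
Net surface drop = e − u = 1.65 km − 1.423 km = e (ρ_m − ρ_c)/ρ_m = 0.227 km.

0.227 km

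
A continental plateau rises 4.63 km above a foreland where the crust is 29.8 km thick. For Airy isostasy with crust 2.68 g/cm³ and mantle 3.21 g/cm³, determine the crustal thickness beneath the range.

57.8 km

Root depth r = h ρ_c / (ρ_m − ρ_c) = 4.63 km × 2.68 / 0.53 = 23.41 km.
Total thickness = T + h + r = 29.8 km + 4.63 km + 23.41 km = 57.8 km.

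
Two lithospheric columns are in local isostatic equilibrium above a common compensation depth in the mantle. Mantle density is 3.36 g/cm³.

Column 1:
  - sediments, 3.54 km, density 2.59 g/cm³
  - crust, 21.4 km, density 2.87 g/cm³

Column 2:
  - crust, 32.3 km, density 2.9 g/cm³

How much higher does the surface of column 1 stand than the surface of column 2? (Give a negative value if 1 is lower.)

For any compensation level in the mantle, the mantle terms cancel and isostasy reduces to e = (Σt_1 − Σt_2) − (Σ(ρt)_1 − Σ(ρt)_2) / ρ_m.
Σt_1 = 24.94 km; Σt_2 = 32.3 km; Σ(ρt)_1 = 70.5866; Σ(ρt)_2 = 93.67 (in km·g/cm³).
e = (24.94 − 32.3) − (70.5866 − 93.67) / 3.36 = −0.49 km.

−0.49 km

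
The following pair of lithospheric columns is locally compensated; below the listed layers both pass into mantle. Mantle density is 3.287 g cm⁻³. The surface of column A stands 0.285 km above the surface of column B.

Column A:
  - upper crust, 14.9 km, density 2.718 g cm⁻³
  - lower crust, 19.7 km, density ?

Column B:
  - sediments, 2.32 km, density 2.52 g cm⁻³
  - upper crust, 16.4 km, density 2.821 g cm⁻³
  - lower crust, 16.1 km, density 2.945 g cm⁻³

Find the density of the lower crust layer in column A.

Take the compensation level at the base of the deeper column (depth z_c below the surface of column A) and equate Σ ρ_i t_i down to z_c; mantle fills any gap and the z_c terms cancel.
Column A: 14.9×2.718 + 19.7×ρ + (z_c − 34.6)×3.287
Column B: 0.285×0 + 2.32×2.52 + 16.4×2.821 + 16.1×2.945 + (z_c − 0.285 − 34.82)×3.287
The z_c×3.287 term appears on both sides and cancels. Collect the known terms of each column as K = Σ(ρt)_known − 3.287 × (depth of known layers): K_A = 40.4982 − 3.287×34.6 = −73.232; K_B = 99.5253 − 3.287×(0.285 + 34.82) = −15.864835.
Balance: K_A + 19.7×ρ = K_B, so ρ = (K_B − K_A)/19.7 = 57.3672/19.7 = 2.91 g cm⁻³.

2.91 g cm⁻³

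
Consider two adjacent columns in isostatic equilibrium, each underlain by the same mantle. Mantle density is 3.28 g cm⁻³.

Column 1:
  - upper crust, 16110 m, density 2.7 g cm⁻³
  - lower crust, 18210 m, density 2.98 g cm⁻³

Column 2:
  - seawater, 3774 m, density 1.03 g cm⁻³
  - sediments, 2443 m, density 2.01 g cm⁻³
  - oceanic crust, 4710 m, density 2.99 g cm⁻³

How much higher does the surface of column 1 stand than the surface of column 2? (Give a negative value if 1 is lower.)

For any compensation level in the mantle, the mantle terms cancel and isostasy reduces to e = (Σt_1 − Σt_2) − (Σ(ρt)_1 − Σ(ρt)_2) / ρ_m.
Σt_1 = 34320 m; Σt_2 = 10927 m; Σ(ρt)_1 = 97762.8; Σ(ρt)_2 = 22880.55 (in m·g cm⁻³).
e = (34320 − 10927) − (97762.8 − 22880.55) / 3.28 = 563 m.

563 m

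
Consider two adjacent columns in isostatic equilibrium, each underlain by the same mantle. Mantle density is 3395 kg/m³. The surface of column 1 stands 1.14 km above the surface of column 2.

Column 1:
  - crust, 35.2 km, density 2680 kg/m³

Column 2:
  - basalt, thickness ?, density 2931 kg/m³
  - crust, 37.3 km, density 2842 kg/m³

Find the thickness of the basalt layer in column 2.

Take the compensation level at the base of the deeper column (depth z_c below the surface of column 1) and equate Σ ρ_i t_i down to z_c; mantle fills any gap and the z_c terms cancel.
Column 1: 35.2×2680 + (z_c − 35.2)×3395
Column 2: 1.14×0 + x×2931 + 37.3×2842 + (z_c − 1.14 − 37.3 − x)×3395
The z_c×3395 term appears on both sides and cancels. Collect the known terms of each column as K = Σ(ρt)_known − 3395 × (depth of known layers): K_1 = 94336 − 3395×35.2 = −25168; K_2 = 106006.6 − 3395×(1.14 + 37.3) = −24497.2.
Balance: K_1 = K_2 − x×(3395 − 2931), so x = (K_2 − K_1)/(3395 − 2931) = 670.8/464 = 1.45 km.

1.45 km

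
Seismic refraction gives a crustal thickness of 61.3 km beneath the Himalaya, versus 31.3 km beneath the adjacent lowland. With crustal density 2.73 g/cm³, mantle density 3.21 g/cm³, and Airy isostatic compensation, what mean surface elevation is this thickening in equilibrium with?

4.49 km

Excess crust Δ = 61.3 km − 31.3 km = 30 km, split between elevation h and root r with h + r = Δ.
Airy balance ρ_c h = (ρ_m − ρ_c) r gives r = h ρ_c/(ρ_m − ρ_c), so h (1 + ρ_c/(ρ_m − ρ_c)) = Δ, i.e. h = Δ (ρ_m − ρ_c)/ρ_m.
h = 30 km × 0.48/3.21 = 4.49 km.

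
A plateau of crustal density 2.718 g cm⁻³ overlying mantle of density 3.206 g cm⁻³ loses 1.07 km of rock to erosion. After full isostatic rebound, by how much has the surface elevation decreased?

0.163 km

Rebound u = e ρ_c/ρ_m = 1.07 km × 2.718/3.206 = 0.9071 km.
Net surface drop = e − u = 1.07 km − 0.9071 km = e (ρ_m − ρ_c)/ρ_m = 0.163 km.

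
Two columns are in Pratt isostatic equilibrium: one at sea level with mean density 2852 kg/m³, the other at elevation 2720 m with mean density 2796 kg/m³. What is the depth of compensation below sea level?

136000 m

ρ_ref D = ρ (D + h) → D (ρ_ref − ρ) = ρ h.
D = ρ h/(ρ_ref − ρ) = 2796 × 2720 m/(2852 − 2796) = 136000 m.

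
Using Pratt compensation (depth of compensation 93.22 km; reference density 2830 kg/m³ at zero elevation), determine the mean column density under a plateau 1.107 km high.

2800 kg/m³

Pratt balance: ρ_ref D = ρ (D + h).
ρ = ρ_ref D/(D + h) = 2830 × 93.22 km/(93.22 km + 1.107 km) = 2800 kg/m³.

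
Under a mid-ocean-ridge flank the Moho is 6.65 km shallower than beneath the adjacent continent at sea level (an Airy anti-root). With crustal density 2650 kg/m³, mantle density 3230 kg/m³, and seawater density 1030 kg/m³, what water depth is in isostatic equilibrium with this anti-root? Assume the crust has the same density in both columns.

Replacing a thickness d of crust by seawater at the top must be balanced by replacing crust with mantle at the base: d (ρ_c − ρ_w) = a (ρ_m − ρ_c).
d = a (ρ_m − ρ_c)/(ρ_c − ρ_w) = 6.65 km × 580/1620 = 2.38 km.

2.38 km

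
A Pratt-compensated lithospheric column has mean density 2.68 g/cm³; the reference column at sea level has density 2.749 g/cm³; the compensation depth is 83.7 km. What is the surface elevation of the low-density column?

ρ_ref D = ρ (D + h) → h = D (ρ_ref − ρ)/ρ.
h = 83.7 km × (2.749 − 2.68)/2.68 = 2.15 km.

2.15 km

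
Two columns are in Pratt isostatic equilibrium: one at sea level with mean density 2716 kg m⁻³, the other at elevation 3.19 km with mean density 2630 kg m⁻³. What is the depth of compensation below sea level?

ρ_ref D = ρ (D + h) → D (ρ_ref − ρ) = ρ h.
D = ρ h/(ρ_ref − ρ) = 2630 × 3.19 km/(2716 − 2630) = 97.6 km.

97.6 km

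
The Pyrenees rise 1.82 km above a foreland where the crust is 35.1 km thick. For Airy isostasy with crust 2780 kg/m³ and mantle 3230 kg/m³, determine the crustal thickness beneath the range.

Root depth r = h ρ_c / (ρ_m − ρ_c) = 1.82 km × 2780 / 450 = 11.24 km.
Total thickness = T + h + r = 35.1 km + 1.82 km + 11.24 km = 48.2 km.

48.2 km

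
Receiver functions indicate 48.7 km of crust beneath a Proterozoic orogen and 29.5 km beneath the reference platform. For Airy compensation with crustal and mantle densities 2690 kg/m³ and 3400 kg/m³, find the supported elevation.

Excess crust Δ = 48.7 km − 29.5 km = 19.2 km, split between elevation h and root r with h + r = Δ.
Airy balance ρ_c h = (ρ_m − ρ_c) r gives r = h ρ_c/(ρ_m − ρ_c), so h (1 + ρ_c/(ρ_m − ρ_c)) = Δ, i.e. h = Δ (ρ_m − ρ_c)/ρ_m.
h = 19.2 km × 710/3400 = 4.01 km.

4.01 km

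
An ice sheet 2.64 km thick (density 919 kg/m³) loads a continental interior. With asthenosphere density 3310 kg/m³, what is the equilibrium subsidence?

Equating mass per unit area of the two columns: the ice load ρ_ice t is balanced by mantle displaced below, ρ_m s.
s = t ρ_ice / ρ_m = 2.64 km × 919/3310 = 0.733 km.

0.733 km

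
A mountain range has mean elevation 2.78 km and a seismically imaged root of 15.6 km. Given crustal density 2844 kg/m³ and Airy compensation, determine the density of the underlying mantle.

3350 kg/m³

Airy balance: ρ_c h = (ρ_m − ρ_c) r → ρ_m = ρ_c (1 + h/r).
ρ_m = 2844 × (1 + 2.78 km/15.6 km) = 3350 kg/m³.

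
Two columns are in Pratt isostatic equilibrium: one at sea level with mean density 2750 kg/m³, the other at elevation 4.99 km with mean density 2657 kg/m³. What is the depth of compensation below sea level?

143 km

ρ_ref D = ρ (D + h) → D (ρ_ref − ρ) = ρ h.
D = ρ h/(ρ_ref − ρ) = 2657 × 4.99 km/(2750 − 2657) = 143 km.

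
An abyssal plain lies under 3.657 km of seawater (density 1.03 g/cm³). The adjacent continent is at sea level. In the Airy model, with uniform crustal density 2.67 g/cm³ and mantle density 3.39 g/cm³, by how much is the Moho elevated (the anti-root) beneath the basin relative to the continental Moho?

8.33 km

Isostatic balance requires: replacing crust with seawater at the top is compensated by replacing crust with mantle at the base: d (ρ_c − ρ_w) = a (ρ_m − ρ_c).
a = d (ρ_c − ρ_w)/(ρ_m − ρ_c) = 3.657 km × 1.64/0.72 = 8.33 km.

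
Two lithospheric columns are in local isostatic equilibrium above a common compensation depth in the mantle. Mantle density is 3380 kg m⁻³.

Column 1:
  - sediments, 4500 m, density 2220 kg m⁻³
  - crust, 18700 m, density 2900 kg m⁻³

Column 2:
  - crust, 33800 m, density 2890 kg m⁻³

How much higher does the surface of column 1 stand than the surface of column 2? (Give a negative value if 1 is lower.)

−700 m

For any compensation level in the mantle, the mantle terms cancel and isostasy reduces to e = (Σt_1 − Σt_2) − (Σ(ρt)_1 − Σ(ρt)_2) / ρ_m.
Σt_1 = 23200 m; Σt_2 = 33800 m; Σ(ρt)_1 = 64220000; Σ(ρt)_2 = 97682000 (in m·kg m⁻³).
e = (23200 − 33800) − (64220000 − 97682000) / 3380 = −700 m.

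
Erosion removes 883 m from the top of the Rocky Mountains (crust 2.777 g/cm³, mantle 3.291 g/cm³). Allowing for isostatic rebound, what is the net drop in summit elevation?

Rebound u = e ρ_c/ρ_m = 883 m × 2.777/3.291 = 745.1 m.
Net surface drop = e − u = 883 m − 745.1 m = e (ρ_m − ρ_c)/ρ_m = 138 m.

138 m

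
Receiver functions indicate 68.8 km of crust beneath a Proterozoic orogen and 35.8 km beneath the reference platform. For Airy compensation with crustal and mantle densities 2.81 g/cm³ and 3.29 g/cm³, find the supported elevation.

4.81 km

Excess crust Δ = 68.8 km − 35.8 km = 33 km, split between elevation h and root r with h + r = Δ.
Airy balance ρ_c h = (ρ_m − ρ_c) r gives r = h ρ_c/(ρ_m − ρ_c), so h (1 + ρ_c/(ρ_m − ρ_c)) = Δ, i.e. h = Δ (ρ_m − ρ_c)/ρ_m.
h = 33 km × 0.48/3.29 = 4.81 km.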